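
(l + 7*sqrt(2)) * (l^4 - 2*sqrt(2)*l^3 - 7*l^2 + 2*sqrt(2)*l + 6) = l^5 + 5*sqrt(2)*l^4 - 35*l^3 - 47*sqrt(2)*l^2 + 34*l + 42*sqrt(2)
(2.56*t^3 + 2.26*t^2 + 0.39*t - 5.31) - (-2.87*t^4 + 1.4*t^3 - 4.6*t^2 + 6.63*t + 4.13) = 2.87*t^4 + 1.16*t^3 + 6.86*t^2 - 6.24*t - 9.44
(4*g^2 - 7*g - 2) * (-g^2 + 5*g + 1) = -4*g^4 + 27*g^3 - 29*g^2 - 17*g - 2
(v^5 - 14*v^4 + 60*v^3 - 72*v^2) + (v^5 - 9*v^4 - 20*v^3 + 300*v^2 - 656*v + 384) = 2*v^5 - 23*v^4 + 40*v^3 + 228*v^2 - 656*v + 384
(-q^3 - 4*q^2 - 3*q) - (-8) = -q^3 - 4*q^2 - 3*q + 8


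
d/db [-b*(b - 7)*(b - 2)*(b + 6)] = -4*b^3 + 9*b^2 + 80*b - 84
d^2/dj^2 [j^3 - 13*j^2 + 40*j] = 6*j - 26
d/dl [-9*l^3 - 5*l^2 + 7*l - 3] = -27*l^2 - 10*l + 7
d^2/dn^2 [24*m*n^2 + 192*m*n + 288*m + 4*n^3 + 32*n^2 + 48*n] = 48*m + 24*n + 64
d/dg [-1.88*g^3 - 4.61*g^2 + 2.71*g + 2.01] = -5.64*g^2 - 9.22*g + 2.71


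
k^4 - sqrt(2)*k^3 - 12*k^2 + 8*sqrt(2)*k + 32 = (k - 2*sqrt(2))^2*(k + sqrt(2))*(k + 2*sqrt(2))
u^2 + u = u*(u + 1)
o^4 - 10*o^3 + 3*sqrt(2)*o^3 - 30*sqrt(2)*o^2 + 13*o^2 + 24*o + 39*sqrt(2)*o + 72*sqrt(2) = (o - 8)*(o - 3)*(o + 1)*(o + 3*sqrt(2))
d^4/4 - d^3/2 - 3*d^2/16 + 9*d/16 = d*(d/4 + 1/4)*(d - 3/2)^2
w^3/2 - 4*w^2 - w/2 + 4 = (w/2 + 1/2)*(w - 8)*(w - 1)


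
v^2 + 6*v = v*(v + 6)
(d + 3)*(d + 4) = d^2 + 7*d + 12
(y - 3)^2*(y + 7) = y^3 + y^2 - 33*y + 63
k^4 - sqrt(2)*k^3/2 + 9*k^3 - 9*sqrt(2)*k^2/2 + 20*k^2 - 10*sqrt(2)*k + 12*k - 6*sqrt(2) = (k + 1)*(k + 2)*(k + 6)*(k - sqrt(2)/2)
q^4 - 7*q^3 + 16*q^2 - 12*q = q*(q - 3)*(q - 2)^2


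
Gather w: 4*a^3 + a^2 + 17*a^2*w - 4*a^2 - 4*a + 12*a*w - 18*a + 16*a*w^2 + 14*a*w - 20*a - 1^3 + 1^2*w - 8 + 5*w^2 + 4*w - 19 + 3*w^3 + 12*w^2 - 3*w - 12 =4*a^3 - 3*a^2 - 42*a + 3*w^3 + w^2*(16*a + 17) + w*(17*a^2 + 26*a + 2) - 40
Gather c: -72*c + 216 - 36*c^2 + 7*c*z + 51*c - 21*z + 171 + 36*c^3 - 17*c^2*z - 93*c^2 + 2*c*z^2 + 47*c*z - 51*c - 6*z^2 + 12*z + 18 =36*c^3 + c^2*(-17*z - 129) + c*(2*z^2 + 54*z - 72) - 6*z^2 - 9*z + 405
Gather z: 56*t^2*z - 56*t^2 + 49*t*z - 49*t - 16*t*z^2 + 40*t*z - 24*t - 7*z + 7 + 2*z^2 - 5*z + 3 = -56*t^2 - 73*t + z^2*(2 - 16*t) + z*(56*t^2 + 89*t - 12) + 10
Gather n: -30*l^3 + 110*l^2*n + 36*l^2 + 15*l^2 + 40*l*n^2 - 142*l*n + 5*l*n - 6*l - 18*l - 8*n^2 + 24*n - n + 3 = -30*l^3 + 51*l^2 - 24*l + n^2*(40*l - 8) + n*(110*l^2 - 137*l + 23) + 3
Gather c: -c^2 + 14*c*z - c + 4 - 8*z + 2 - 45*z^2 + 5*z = -c^2 + c*(14*z - 1) - 45*z^2 - 3*z + 6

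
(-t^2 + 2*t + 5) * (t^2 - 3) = -t^4 + 2*t^3 + 8*t^2 - 6*t - 15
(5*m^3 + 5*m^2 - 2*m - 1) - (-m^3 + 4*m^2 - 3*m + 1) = 6*m^3 + m^2 + m - 2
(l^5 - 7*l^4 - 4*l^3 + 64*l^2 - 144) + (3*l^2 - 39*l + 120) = l^5 - 7*l^4 - 4*l^3 + 67*l^2 - 39*l - 24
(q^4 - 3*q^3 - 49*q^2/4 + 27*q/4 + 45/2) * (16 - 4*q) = -4*q^5 + 28*q^4 + q^3 - 223*q^2 + 18*q + 360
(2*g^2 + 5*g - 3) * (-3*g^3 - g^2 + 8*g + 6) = -6*g^5 - 17*g^4 + 20*g^3 + 55*g^2 + 6*g - 18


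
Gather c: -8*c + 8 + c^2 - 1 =c^2 - 8*c + 7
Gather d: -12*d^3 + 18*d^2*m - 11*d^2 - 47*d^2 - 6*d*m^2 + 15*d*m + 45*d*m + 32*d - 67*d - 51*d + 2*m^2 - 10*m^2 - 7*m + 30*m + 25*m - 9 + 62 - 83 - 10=-12*d^3 + d^2*(18*m - 58) + d*(-6*m^2 + 60*m - 86) - 8*m^2 + 48*m - 40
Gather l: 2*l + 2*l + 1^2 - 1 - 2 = 4*l - 2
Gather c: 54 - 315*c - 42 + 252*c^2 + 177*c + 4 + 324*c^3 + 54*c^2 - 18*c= 324*c^3 + 306*c^2 - 156*c + 16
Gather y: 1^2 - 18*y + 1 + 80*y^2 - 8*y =80*y^2 - 26*y + 2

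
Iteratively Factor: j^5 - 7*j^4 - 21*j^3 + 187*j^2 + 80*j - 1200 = (j - 4)*(j^4 - 3*j^3 - 33*j^2 + 55*j + 300) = (j - 4)*(j + 4)*(j^3 - 7*j^2 - 5*j + 75) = (j - 5)*(j - 4)*(j + 4)*(j^2 - 2*j - 15) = (j - 5)*(j - 4)*(j + 3)*(j + 4)*(j - 5)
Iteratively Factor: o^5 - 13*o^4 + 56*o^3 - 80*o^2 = (o)*(o^4 - 13*o^3 + 56*o^2 - 80*o) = o*(o - 4)*(o^3 - 9*o^2 + 20*o) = o^2*(o - 4)*(o^2 - 9*o + 20) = o^2*(o - 5)*(o - 4)*(o - 4)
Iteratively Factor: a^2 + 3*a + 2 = (a + 2)*(a + 1)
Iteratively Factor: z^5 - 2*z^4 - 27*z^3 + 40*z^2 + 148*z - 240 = (z - 2)*(z^4 - 27*z^2 - 14*z + 120) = (z - 2)*(z + 4)*(z^3 - 4*z^2 - 11*z + 30) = (z - 5)*(z - 2)*(z + 4)*(z^2 + z - 6) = (z - 5)*(z - 2)*(z + 3)*(z + 4)*(z - 2)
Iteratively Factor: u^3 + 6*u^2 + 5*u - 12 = (u + 3)*(u^2 + 3*u - 4) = (u + 3)*(u + 4)*(u - 1)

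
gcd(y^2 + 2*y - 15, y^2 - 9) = y - 3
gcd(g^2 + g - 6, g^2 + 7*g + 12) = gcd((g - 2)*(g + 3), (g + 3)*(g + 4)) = g + 3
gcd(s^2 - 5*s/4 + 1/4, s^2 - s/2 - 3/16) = 1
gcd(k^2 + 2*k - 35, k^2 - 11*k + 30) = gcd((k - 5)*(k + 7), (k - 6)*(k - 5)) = k - 5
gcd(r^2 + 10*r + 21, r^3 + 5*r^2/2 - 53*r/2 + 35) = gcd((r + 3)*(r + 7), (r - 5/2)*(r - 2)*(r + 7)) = r + 7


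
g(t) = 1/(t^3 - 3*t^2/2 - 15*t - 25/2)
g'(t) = (-3*t^2 + 3*t + 15)/(t^3 - 3*t^2/2 - 15*t - 25/2)^2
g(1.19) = -0.03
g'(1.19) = 0.02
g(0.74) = -0.04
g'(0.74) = 0.03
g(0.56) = -0.05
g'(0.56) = 0.04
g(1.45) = -0.03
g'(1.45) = 0.01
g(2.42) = -0.02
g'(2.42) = 0.00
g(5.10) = 0.22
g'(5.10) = -2.22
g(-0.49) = -0.18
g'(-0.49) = 0.40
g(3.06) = -0.02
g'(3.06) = -0.00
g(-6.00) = -0.00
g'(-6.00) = 0.00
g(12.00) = 0.00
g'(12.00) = 0.00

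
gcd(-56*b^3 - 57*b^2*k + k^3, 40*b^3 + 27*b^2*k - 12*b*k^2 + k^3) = 8*b^2 + 7*b*k - k^2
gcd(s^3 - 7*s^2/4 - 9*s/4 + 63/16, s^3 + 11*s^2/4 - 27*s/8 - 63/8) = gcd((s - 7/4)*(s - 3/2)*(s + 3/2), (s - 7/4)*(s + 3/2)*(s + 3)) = s^2 - s/4 - 21/8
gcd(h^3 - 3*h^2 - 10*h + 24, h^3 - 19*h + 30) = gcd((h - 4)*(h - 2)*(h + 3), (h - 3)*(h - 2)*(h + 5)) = h - 2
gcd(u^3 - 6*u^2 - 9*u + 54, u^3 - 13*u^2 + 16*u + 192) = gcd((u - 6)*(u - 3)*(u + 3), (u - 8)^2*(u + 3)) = u + 3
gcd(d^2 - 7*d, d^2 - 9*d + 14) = d - 7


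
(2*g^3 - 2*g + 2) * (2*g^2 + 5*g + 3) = 4*g^5 + 10*g^4 + 2*g^3 - 6*g^2 + 4*g + 6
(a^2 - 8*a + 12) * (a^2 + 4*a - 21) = a^4 - 4*a^3 - 41*a^2 + 216*a - 252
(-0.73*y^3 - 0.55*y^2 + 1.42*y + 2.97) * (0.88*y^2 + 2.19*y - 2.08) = -0.6424*y^5 - 2.0827*y^4 + 1.5635*y^3 + 6.8674*y^2 + 3.5507*y - 6.1776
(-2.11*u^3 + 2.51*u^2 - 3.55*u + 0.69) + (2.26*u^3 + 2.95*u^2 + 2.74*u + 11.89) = 0.15*u^3 + 5.46*u^2 - 0.81*u + 12.58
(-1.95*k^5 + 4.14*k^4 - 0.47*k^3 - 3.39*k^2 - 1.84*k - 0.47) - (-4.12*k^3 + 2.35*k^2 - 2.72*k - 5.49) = -1.95*k^5 + 4.14*k^4 + 3.65*k^3 - 5.74*k^2 + 0.88*k + 5.02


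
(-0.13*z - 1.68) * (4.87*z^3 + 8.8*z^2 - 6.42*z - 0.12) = -0.6331*z^4 - 9.3256*z^3 - 13.9494*z^2 + 10.8012*z + 0.2016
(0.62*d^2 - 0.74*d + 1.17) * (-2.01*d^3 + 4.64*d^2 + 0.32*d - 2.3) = -1.2462*d^5 + 4.3642*d^4 - 5.5869*d^3 + 3.766*d^2 + 2.0764*d - 2.691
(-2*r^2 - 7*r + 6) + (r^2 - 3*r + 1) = -r^2 - 10*r + 7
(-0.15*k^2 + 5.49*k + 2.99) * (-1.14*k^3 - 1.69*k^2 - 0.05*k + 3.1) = 0.171*k^5 - 6.0051*k^4 - 12.6792*k^3 - 5.7926*k^2 + 16.8695*k + 9.269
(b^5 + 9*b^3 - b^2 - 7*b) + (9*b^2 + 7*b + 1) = b^5 + 9*b^3 + 8*b^2 + 1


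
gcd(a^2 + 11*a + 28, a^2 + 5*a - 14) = a + 7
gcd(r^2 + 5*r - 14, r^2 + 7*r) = r + 7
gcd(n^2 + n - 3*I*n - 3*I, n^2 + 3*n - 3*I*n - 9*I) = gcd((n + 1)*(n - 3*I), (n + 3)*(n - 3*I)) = n - 3*I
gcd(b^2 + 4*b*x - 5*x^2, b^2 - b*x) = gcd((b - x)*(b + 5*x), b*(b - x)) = -b + x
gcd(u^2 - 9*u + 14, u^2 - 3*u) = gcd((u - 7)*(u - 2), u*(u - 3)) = 1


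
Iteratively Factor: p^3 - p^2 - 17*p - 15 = (p - 5)*(p^2 + 4*p + 3) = (p - 5)*(p + 3)*(p + 1)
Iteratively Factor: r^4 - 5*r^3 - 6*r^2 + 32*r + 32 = (r - 4)*(r^3 - r^2 - 10*r - 8) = (r - 4)^2*(r^2 + 3*r + 2) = (r - 4)^2*(r + 1)*(r + 2)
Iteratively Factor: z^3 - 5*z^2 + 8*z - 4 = (z - 2)*(z^2 - 3*z + 2) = (z - 2)^2*(z - 1)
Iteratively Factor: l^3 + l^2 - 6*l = (l + 3)*(l^2 - 2*l) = (l - 2)*(l + 3)*(l)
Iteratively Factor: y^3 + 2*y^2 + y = (y + 1)*(y^2 + y) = y*(y + 1)*(y + 1)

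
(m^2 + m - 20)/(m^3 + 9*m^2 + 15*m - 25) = (m - 4)/(m^2 + 4*m - 5)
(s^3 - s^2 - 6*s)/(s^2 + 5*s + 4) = s*(s^2 - s - 6)/(s^2 + 5*s + 4)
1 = 1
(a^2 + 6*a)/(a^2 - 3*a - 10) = a*(a + 6)/(a^2 - 3*a - 10)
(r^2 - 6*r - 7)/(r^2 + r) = (r - 7)/r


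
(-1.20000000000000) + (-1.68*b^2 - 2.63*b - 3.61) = -1.68*b^2 - 2.63*b - 4.81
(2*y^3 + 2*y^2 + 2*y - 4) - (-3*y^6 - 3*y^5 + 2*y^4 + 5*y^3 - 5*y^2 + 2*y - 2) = 3*y^6 + 3*y^5 - 2*y^4 - 3*y^3 + 7*y^2 - 2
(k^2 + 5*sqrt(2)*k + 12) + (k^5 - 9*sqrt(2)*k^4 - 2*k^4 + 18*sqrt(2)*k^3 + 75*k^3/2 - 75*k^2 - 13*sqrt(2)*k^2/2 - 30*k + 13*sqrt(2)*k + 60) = k^5 - 9*sqrt(2)*k^4 - 2*k^4 + 18*sqrt(2)*k^3 + 75*k^3/2 - 74*k^2 - 13*sqrt(2)*k^2/2 - 30*k + 18*sqrt(2)*k + 72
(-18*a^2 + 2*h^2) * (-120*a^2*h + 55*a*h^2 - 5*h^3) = 2160*a^4*h - 990*a^3*h^2 - 150*a^2*h^3 + 110*a*h^4 - 10*h^5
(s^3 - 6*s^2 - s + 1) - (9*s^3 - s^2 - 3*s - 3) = -8*s^3 - 5*s^2 + 2*s + 4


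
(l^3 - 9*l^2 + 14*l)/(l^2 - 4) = l*(l - 7)/(l + 2)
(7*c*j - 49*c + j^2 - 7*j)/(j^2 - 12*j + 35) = (7*c + j)/(j - 5)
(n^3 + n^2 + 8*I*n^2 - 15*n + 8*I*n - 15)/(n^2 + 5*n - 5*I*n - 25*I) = (n^3 + n^2*(1 + 8*I) + n*(-15 + 8*I) - 15)/(n^2 + 5*n*(1 - I) - 25*I)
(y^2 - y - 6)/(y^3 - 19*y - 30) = (y - 3)/(y^2 - 2*y - 15)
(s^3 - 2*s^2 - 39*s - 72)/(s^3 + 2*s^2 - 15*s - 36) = (s - 8)/(s - 4)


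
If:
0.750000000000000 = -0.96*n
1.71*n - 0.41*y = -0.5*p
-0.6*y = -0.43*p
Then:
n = -0.78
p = 6.48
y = 4.64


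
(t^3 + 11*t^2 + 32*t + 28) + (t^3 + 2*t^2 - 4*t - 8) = 2*t^3 + 13*t^2 + 28*t + 20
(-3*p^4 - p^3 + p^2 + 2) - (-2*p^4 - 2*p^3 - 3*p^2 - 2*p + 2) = -p^4 + p^3 + 4*p^2 + 2*p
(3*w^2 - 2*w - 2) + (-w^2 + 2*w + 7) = 2*w^2 + 5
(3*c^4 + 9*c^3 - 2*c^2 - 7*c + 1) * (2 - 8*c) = -24*c^5 - 66*c^4 + 34*c^3 + 52*c^2 - 22*c + 2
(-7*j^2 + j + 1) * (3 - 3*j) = 21*j^3 - 24*j^2 + 3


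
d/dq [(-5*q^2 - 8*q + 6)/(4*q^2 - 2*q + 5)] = 14*(3*q^2 - 7*q - 2)/(16*q^4 - 16*q^3 + 44*q^2 - 20*q + 25)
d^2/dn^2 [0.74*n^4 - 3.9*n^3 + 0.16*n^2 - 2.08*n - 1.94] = 8.88*n^2 - 23.4*n + 0.32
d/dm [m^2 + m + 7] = 2*m + 1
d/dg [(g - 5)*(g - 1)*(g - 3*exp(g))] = -3*g^2*exp(g) + 3*g^2 + 12*g*exp(g) - 12*g + 3*exp(g) + 5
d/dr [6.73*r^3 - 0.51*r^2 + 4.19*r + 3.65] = 20.19*r^2 - 1.02*r + 4.19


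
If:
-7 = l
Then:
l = -7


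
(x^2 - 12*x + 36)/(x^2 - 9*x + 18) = (x - 6)/(x - 3)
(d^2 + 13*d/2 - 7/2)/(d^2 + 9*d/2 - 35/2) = (2*d - 1)/(2*d - 5)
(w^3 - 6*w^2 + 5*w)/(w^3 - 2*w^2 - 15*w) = (w - 1)/(w + 3)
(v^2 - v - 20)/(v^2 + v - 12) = (v - 5)/(v - 3)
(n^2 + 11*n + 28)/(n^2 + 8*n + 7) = (n + 4)/(n + 1)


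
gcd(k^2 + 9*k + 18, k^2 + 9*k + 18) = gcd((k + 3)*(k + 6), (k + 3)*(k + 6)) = k^2 + 9*k + 18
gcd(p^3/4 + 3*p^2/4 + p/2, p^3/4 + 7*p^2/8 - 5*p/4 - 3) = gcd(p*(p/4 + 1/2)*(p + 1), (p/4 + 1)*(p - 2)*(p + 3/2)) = 1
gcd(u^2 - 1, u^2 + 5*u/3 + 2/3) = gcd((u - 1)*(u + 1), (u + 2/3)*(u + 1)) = u + 1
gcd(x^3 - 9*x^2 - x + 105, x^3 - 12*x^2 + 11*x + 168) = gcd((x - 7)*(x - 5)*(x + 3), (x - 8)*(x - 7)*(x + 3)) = x^2 - 4*x - 21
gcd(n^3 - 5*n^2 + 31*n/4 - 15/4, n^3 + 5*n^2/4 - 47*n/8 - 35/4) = n - 5/2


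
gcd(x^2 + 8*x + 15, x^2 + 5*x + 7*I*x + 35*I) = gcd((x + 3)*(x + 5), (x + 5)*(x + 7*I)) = x + 5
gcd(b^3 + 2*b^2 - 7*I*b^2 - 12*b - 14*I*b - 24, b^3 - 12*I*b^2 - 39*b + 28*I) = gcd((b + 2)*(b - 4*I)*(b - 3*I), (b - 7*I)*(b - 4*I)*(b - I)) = b - 4*I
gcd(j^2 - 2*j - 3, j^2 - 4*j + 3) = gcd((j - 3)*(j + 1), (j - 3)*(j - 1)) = j - 3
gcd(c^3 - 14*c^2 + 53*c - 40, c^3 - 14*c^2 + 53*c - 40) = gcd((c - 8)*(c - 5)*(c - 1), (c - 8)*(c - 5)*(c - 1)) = c^3 - 14*c^2 + 53*c - 40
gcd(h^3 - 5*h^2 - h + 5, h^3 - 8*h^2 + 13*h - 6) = h - 1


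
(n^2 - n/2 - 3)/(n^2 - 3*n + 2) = (n + 3/2)/(n - 1)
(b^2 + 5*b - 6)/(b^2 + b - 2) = (b + 6)/(b + 2)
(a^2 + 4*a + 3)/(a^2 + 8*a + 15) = (a + 1)/(a + 5)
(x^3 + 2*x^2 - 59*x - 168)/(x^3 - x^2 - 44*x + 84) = (x^2 - 5*x - 24)/(x^2 - 8*x + 12)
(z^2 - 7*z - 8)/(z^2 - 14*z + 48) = (z + 1)/(z - 6)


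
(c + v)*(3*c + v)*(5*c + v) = 15*c^3 + 23*c^2*v + 9*c*v^2 + v^3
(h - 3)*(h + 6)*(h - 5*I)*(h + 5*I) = h^4 + 3*h^3 + 7*h^2 + 75*h - 450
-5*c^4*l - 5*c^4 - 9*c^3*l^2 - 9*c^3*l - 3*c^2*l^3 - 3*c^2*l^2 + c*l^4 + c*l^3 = (-5*c + l)*(c + l)^2*(c*l + c)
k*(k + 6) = k^2 + 6*k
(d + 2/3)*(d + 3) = d^2 + 11*d/3 + 2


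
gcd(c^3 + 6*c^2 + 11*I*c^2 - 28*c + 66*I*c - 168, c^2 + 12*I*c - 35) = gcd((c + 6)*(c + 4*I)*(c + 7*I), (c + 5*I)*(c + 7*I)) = c + 7*I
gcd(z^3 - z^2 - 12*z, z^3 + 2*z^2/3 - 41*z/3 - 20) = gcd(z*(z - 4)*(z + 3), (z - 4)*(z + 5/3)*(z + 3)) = z^2 - z - 12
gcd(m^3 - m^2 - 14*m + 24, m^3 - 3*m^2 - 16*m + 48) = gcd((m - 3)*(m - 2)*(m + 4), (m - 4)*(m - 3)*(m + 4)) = m^2 + m - 12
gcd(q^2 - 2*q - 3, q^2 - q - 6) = q - 3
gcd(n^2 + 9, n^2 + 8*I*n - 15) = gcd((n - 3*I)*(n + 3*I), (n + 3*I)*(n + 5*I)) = n + 3*I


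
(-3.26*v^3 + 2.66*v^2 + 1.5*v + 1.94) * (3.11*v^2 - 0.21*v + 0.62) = -10.1386*v^5 + 8.9572*v^4 + 2.0852*v^3 + 7.3676*v^2 + 0.5226*v + 1.2028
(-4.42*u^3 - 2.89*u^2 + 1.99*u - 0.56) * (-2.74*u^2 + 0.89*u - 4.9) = 12.1108*u^5 + 3.9848*u^4 + 13.6333*u^3 + 17.4665*u^2 - 10.2494*u + 2.744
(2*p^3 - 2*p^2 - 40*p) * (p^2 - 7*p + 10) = 2*p^5 - 16*p^4 - 6*p^3 + 260*p^2 - 400*p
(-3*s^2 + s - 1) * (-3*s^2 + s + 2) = 9*s^4 - 6*s^3 - 2*s^2 + s - 2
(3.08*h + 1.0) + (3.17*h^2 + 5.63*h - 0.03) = 3.17*h^2 + 8.71*h + 0.97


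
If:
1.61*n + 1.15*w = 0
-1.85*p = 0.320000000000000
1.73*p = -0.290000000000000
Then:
No Solution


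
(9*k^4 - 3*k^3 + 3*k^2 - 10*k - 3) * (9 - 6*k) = -54*k^5 + 99*k^4 - 45*k^3 + 87*k^2 - 72*k - 27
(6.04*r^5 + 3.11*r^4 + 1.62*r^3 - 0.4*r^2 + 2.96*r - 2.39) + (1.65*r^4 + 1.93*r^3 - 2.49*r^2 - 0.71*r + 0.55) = 6.04*r^5 + 4.76*r^4 + 3.55*r^3 - 2.89*r^2 + 2.25*r - 1.84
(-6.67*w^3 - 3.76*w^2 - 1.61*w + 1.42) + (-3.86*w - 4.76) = -6.67*w^3 - 3.76*w^2 - 5.47*w - 3.34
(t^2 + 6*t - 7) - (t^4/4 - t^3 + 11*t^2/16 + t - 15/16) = -t^4/4 + t^3 + 5*t^2/16 + 5*t - 97/16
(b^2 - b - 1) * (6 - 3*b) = -3*b^3 + 9*b^2 - 3*b - 6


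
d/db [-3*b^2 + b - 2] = 1 - 6*b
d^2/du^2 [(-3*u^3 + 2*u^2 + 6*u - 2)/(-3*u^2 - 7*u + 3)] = 2*(162*u^3 - 189*u^2 + 45*u - 28)/(27*u^6 + 189*u^5 + 360*u^4 - 35*u^3 - 360*u^2 + 189*u - 27)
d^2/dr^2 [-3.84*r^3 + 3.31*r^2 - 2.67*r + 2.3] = 6.62 - 23.04*r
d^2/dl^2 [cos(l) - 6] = -cos(l)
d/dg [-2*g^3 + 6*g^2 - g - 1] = -6*g^2 + 12*g - 1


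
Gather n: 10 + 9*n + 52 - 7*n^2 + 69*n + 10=-7*n^2 + 78*n + 72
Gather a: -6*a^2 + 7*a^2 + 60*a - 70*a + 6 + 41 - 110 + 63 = a^2 - 10*a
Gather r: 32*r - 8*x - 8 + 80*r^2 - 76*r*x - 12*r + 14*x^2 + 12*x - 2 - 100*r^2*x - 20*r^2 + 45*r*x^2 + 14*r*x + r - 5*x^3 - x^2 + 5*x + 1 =r^2*(60 - 100*x) + r*(45*x^2 - 62*x + 21) - 5*x^3 + 13*x^2 + 9*x - 9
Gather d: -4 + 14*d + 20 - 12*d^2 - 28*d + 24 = -12*d^2 - 14*d + 40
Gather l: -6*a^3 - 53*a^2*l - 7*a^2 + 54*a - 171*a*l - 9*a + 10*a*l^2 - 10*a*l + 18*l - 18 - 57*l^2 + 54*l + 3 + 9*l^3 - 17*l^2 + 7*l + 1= -6*a^3 - 7*a^2 + 45*a + 9*l^3 + l^2*(10*a - 74) + l*(-53*a^2 - 181*a + 79) - 14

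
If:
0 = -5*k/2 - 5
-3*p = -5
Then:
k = -2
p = 5/3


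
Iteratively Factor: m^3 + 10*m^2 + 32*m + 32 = (m + 4)*(m^2 + 6*m + 8) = (m + 2)*(m + 4)*(m + 4)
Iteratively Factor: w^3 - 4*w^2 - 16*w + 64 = (w - 4)*(w^2 - 16) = (w - 4)^2*(w + 4)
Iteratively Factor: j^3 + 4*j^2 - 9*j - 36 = (j + 4)*(j^2 - 9) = (j - 3)*(j + 4)*(j + 3)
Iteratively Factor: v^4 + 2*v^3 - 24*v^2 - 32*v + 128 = (v + 4)*(v^3 - 2*v^2 - 16*v + 32) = (v - 2)*(v + 4)*(v^2 - 16) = (v - 2)*(v + 4)^2*(v - 4)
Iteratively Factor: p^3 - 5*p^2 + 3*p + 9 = (p - 3)*(p^2 - 2*p - 3) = (p - 3)^2*(p + 1)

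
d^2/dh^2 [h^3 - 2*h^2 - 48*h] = 6*h - 4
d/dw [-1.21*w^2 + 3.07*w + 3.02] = 3.07 - 2.42*w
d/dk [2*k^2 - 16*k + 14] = 4*k - 16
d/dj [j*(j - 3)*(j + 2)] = 3*j^2 - 2*j - 6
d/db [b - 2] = 1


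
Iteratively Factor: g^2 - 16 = (g - 4)*(g + 4)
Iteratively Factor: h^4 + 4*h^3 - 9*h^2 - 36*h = (h - 3)*(h^3 + 7*h^2 + 12*h) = h*(h - 3)*(h^2 + 7*h + 12) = h*(h - 3)*(h + 4)*(h + 3)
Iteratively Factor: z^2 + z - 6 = (z - 2)*(z + 3)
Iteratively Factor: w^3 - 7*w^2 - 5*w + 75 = (w + 3)*(w^2 - 10*w + 25) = (w - 5)*(w + 3)*(w - 5)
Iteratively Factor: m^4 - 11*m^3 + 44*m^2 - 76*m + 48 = (m - 2)*(m^3 - 9*m^2 + 26*m - 24) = (m - 2)^2*(m^2 - 7*m + 12) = (m - 4)*(m - 2)^2*(m - 3)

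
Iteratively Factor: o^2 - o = (o)*(o - 1)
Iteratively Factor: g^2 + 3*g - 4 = (g + 4)*(g - 1)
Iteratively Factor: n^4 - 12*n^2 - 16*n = (n + 2)*(n^3 - 2*n^2 - 8*n) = (n - 4)*(n + 2)*(n^2 + 2*n) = n*(n - 4)*(n + 2)*(n + 2)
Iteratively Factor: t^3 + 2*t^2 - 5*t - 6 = (t + 1)*(t^2 + t - 6) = (t - 2)*(t + 1)*(t + 3)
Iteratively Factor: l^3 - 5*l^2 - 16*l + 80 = (l - 4)*(l^2 - l - 20) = (l - 5)*(l - 4)*(l + 4)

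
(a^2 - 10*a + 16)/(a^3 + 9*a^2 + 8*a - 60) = (a - 8)/(a^2 + 11*a + 30)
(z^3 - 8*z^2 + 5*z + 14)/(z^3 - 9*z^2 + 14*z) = (z + 1)/z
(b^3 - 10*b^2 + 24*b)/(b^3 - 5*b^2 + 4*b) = (b - 6)/(b - 1)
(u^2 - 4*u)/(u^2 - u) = (u - 4)/(u - 1)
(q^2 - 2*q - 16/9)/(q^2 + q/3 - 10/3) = (9*q^2 - 18*q - 16)/(3*(3*q^2 + q - 10))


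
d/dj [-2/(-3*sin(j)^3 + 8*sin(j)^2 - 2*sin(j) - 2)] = 2*(-9*sin(j)^2 + 16*sin(j) - 2)*cos(j)/(3*sin(j)^3 - 8*sin(j)^2 + 2*sin(j) + 2)^2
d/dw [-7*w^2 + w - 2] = 1 - 14*w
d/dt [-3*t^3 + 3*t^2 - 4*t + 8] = -9*t^2 + 6*t - 4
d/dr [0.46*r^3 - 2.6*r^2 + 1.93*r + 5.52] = 1.38*r^2 - 5.2*r + 1.93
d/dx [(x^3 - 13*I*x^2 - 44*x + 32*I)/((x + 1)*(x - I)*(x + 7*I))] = (x^2*(1 + 19*I) + x*(64 + 14*I) + 116 + 224*I)/(x^4 + x^3*(2 + 14*I) + x^2*(-48 + 28*I) + x*(-98 + 14*I) - 49)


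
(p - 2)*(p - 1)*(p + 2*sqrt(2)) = p^3 - 3*p^2 + 2*sqrt(2)*p^2 - 6*sqrt(2)*p + 2*p + 4*sqrt(2)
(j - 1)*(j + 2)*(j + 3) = j^3 + 4*j^2 + j - 6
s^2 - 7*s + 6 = (s - 6)*(s - 1)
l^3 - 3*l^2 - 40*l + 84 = (l - 7)*(l - 2)*(l + 6)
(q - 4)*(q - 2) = q^2 - 6*q + 8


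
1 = 1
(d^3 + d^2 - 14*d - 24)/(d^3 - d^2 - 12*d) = (d + 2)/d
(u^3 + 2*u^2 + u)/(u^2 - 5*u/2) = 2*(u^2 + 2*u + 1)/(2*u - 5)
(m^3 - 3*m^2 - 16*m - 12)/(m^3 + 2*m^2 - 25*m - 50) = (m^2 - 5*m - 6)/(m^2 - 25)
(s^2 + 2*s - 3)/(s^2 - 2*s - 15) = (s - 1)/(s - 5)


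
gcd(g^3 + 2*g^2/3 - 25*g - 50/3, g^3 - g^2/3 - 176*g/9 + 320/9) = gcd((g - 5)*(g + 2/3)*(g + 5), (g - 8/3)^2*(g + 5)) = g + 5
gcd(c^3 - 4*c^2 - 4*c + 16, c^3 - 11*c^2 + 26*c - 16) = c - 2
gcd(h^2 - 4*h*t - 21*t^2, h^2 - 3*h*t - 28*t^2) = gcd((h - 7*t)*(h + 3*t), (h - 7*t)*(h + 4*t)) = -h + 7*t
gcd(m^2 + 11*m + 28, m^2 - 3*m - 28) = m + 4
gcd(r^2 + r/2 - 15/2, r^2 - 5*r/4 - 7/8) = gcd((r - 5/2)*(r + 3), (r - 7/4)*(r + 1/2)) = 1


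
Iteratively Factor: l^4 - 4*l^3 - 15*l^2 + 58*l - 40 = (l + 4)*(l^3 - 8*l^2 + 17*l - 10) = (l - 1)*(l + 4)*(l^2 - 7*l + 10) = (l - 2)*(l - 1)*(l + 4)*(l - 5)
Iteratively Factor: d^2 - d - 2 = (d + 1)*(d - 2)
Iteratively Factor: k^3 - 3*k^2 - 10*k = (k + 2)*(k^2 - 5*k) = k*(k + 2)*(k - 5)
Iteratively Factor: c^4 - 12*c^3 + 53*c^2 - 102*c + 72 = (c - 3)*(c^3 - 9*c^2 + 26*c - 24) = (c - 3)^2*(c^2 - 6*c + 8) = (c - 4)*(c - 3)^2*(c - 2)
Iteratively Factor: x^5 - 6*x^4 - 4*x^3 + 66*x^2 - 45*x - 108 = (x - 4)*(x^4 - 2*x^3 - 12*x^2 + 18*x + 27) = (x - 4)*(x - 3)*(x^3 + x^2 - 9*x - 9) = (x - 4)*(x - 3)^2*(x^2 + 4*x + 3) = (x - 4)*(x - 3)^2*(x + 1)*(x + 3)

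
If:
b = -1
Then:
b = -1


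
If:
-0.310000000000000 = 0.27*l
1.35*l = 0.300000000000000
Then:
No Solution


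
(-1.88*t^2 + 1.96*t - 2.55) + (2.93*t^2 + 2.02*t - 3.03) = 1.05*t^2 + 3.98*t - 5.58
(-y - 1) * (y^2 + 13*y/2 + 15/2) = -y^3 - 15*y^2/2 - 14*y - 15/2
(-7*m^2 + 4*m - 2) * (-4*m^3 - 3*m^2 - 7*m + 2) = 28*m^5 + 5*m^4 + 45*m^3 - 36*m^2 + 22*m - 4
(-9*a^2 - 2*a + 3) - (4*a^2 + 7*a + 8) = -13*a^2 - 9*a - 5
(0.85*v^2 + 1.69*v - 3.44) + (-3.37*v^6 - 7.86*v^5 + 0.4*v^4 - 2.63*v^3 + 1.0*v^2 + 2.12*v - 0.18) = -3.37*v^6 - 7.86*v^5 + 0.4*v^4 - 2.63*v^3 + 1.85*v^2 + 3.81*v - 3.62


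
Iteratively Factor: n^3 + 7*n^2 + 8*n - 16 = (n + 4)*(n^2 + 3*n - 4) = (n - 1)*(n + 4)*(n + 4)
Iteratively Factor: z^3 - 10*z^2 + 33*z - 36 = (z - 3)*(z^2 - 7*z + 12) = (z - 4)*(z - 3)*(z - 3)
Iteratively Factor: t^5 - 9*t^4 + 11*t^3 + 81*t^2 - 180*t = (t)*(t^4 - 9*t^3 + 11*t^2 + 81*t - 180) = t*(t + 3)*(t^3 - 12*t^2 + 47*t - 60) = t*(t - 5)*(t + 3)*(t^2 - 7*t + 12) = t*(t - 5)*(t - 4)*(t + 3)*(t - 3)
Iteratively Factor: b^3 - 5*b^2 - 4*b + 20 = (b - 5)*(b^2 - 4) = (b - 5)*(b + 2)*(b - 2)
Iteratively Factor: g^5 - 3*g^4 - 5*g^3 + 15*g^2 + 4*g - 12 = (g + 2)*(g^4 - 5*g^3 + 5*g^2 + 5*g - 6) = (g - 3)*(g + 2)*(g^3 - 2*g^2 - g + 2) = (g - 3)*(g - 2)*(g + 2)*(g^2 - 1) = (g - 3)*(g - 2)*(g + 1)*(g + 2)*(g - 1)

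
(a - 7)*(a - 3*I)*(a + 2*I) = a^3 - 7*a^2 - I*a^2 + 6*a + 7*I*a - 42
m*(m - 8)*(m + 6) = m^3 - 2*m^2 - 48*m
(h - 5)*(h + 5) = h^2 - 25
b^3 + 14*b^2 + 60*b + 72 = (b + 2)*(b + 6)^2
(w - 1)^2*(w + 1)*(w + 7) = w^4 + 6*w^3 - 8*w^2 - 6*w + 7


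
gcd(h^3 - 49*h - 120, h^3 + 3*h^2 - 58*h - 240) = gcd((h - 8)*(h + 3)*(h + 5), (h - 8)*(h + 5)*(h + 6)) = h^2 - 3*h - 40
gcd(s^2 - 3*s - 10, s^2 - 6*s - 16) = s + 2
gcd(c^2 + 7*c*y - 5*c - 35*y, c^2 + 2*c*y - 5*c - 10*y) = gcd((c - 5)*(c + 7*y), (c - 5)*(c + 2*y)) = c - 5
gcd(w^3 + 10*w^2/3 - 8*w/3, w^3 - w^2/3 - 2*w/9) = w^2 - 2*w/3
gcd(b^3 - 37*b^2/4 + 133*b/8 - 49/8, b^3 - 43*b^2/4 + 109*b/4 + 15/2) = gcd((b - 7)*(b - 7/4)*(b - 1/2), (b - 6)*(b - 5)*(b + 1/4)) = 1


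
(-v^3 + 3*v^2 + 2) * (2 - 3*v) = 3*v^4 - 11*v^3 + 6*v^2 - 6*v + 4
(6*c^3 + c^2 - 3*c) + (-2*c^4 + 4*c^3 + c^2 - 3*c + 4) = -2*c^4 + 10*c^3 + 2*c^2 - 6*c + 4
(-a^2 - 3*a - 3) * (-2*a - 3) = 2*a^3 + 9*a^2 + 15*a + 9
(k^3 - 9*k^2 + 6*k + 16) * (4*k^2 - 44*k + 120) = 4*k^5 - 80*k^4 + 540*k^3 - 1280*k^2 + 16*k + 1920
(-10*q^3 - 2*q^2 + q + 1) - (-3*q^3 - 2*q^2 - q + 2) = -7*q^3 + 2*q - 1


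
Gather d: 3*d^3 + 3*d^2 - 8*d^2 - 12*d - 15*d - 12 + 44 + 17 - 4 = 3*d^3 - 5*d^2 - 27*d + 45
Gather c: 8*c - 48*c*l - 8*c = -48*c*l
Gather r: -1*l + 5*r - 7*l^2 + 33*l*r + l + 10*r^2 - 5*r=-7*l^2 + 33*l*r + 10*r^2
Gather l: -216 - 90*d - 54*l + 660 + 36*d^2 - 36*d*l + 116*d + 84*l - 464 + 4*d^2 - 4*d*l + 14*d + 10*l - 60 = 40*d^2 + 40*d + l*(40 - 40*d) - 80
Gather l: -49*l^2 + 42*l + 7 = -49*l^2 + 42*l + 7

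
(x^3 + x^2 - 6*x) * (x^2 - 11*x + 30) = x^5 - 10*x^4 + 13*x^3 + 96*x^2 - 180*x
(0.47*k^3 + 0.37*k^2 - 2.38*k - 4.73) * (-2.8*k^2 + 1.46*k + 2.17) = -1.316*k^5 - 0.3498*k^4 + 8.2241*k^3 + 10.5721*k^2 - 12.0704*k - 10.2641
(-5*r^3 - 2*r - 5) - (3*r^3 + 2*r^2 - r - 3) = -8*r^3 - 2*r^2 - r - 2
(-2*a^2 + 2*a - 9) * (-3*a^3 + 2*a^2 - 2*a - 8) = 6*a^5 - 10*a^4 + 35*a^3 - 6*a^2 + 2*a + 72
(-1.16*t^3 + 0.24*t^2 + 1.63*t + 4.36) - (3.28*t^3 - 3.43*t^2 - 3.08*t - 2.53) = -4.44*t^3 + 3.67*t^2 + 4.71*t + 6.89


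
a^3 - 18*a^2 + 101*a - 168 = (a - 8)*(a - 7)*(a - 3)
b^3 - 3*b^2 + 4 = (b - 2)^2*(b + 1)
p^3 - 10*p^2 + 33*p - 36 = (p - 4)*(p - 3)^2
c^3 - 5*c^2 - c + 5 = (c - 5)*(c - 1)*(c + 1)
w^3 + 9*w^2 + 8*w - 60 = (w - 2)*(w + 5)*(w + 6)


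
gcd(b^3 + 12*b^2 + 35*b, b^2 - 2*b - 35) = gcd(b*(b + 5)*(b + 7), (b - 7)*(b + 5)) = b + 5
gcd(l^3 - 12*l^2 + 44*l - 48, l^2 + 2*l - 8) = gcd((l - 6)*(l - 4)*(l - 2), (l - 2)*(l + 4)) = l - 2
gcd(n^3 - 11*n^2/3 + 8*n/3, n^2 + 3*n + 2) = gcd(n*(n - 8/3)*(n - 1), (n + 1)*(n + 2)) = 1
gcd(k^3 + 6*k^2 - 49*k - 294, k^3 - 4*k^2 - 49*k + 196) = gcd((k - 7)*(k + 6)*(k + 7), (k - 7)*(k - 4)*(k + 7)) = k^2 - 49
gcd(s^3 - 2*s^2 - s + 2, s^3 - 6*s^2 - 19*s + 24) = s - 1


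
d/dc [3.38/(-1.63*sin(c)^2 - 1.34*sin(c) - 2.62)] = (11.0188*sin(c) + 4.5292)*cos(c)/(1.63*sin(c)^2 + 1.34*sin(c) + 2.62)^2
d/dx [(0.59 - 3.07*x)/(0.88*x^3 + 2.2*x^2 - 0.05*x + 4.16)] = (5.4032*x^3 + 5.1964*x^2 - 2.596*x - 12.7417)/(0.7744*x^6 + 3.872*x^5 + 4.752*x^4 + 7.1016*x^3 + 18.3065*x^2 - 0.416*x + 17.3056)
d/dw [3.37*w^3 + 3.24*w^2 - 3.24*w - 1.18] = 10.11*w^2 + 6.48*w - 3.24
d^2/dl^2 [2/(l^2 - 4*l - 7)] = 4*(l^2 - 4*l - 4*(l - 2)^2 - 7)/(-l^2 + 4*l + 7)^3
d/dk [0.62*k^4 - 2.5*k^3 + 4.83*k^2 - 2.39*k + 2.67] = 2.48*k^3 - 7.5*k^2 + 9.66*k - 2.39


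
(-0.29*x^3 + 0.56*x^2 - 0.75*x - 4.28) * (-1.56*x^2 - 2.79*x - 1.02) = 0.4524*x^5 - 0.0645000000000002*x^4 - 0.0966000000000002*x^3 + 8.1981*x^2 + 12.7062*x + 4.3656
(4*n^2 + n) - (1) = 4*n^2 + n - 1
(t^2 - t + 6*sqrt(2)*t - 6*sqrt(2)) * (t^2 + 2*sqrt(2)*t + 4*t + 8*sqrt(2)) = t^4 + 3*t^3 + 8*sqrt(2)*t^3 + 20*t^2 + 24*sqrt(2)*t^2 - 32*sqrt(2)*t + 72*t - 96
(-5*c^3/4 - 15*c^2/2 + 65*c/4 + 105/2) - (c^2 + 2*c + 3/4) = -5*c^3/4 - 17*c^2/2 + 57*c/4 + 207/4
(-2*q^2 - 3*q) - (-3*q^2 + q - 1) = q^2 - 4*q + 1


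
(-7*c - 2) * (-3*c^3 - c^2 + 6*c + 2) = 21*c^4 + 13*c^3 - 40*c^2 - 26*c - 4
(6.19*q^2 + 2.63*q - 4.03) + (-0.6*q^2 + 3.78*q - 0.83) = 5.59*q^2 + 6.41*q - 4.86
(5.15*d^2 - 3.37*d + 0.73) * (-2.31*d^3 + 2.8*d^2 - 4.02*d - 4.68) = -11.8965*d^5 + 22.2047*d^4 - 31.8253*d^3 - 8.5106*d^2 + 12.837*d - 3.4164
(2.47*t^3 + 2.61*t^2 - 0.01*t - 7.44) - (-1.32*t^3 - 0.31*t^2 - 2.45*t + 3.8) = 3.79*t^3 + 2.92*t^2 + 2.44*t - 11.24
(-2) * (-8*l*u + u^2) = 16*l*u - 2*u^2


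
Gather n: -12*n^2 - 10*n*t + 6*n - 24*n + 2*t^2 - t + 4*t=-12*n^2 + n*(-10*t - 18) + 2*t^2 + 3*t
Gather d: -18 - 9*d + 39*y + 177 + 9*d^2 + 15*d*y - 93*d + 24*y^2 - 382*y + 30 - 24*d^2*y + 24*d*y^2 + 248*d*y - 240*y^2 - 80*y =d^2*(9 - 24*y) + d*(24*y^2 + 263*y - 102) - 216*y^2 - 423*y + 189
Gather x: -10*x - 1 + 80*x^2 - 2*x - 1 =80*x^2 - 12*x - 2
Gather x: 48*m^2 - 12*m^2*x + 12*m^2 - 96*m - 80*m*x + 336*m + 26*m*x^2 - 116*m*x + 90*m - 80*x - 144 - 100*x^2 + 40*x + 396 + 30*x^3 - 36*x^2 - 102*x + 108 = 60*m^2 + 330*m + 30*x^3 + x^2*(26*m - 136) + x*(-12*m^2 - 196*m - 142) + 360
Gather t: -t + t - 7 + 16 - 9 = 0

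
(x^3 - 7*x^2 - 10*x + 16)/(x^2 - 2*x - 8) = (x^2 - 9*x + 8)/(x - 4)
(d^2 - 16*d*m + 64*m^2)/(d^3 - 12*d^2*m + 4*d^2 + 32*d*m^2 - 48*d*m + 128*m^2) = (d - 8*m)/(d^2 - 4*d*m + 4*d - 16*m)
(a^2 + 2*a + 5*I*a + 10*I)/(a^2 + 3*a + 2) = (a + 5*I)/(a + 1)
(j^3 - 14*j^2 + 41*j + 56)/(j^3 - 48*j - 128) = (j^2 - 6*j - 7)/(j^2 + 8*j + 16)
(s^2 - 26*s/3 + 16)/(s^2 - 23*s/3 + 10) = (3*s - 8)/(3*s - 5)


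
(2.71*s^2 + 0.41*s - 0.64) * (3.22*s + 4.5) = 8.7262*s^3 + 13.5152*s^2 - 0.2158*s - 2.88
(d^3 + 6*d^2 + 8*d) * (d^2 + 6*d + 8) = d^5 + 12*d^4 + 52*d^3 + 96*d^2 + 64*d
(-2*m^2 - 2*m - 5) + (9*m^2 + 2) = 7*m^2 - 2*m - 3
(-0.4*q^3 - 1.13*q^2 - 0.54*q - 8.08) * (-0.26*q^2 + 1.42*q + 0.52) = 0.104*q^5 - 0.2742*q^4 - 1.6722*q^3 + 0.7464*q^2 - 11.7544*q - 4.2016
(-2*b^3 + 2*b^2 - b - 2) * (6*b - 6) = -12*b^4 + 24*b^3 - 18*b^2 - 6*b + 12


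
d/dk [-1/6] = 0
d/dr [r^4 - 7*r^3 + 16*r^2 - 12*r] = 4*r^3 - 21*r^2 + 32*r - 12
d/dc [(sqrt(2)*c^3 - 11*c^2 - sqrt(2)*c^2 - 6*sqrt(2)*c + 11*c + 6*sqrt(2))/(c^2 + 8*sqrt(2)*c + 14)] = (sqrt(2)*c^4 + 32*c^3 - 40*sqrt(2)*c^2 - 27*c^2 - 308*c - 40*sqrt(2)*c - 84*sqrt(2) + 58)/(c^4 + 16*sqrt(2)*c^3 + 156*c^2 + 224*sqrt(2)*c + 196)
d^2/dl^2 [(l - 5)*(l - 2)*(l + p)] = 6*l + 2*p - 14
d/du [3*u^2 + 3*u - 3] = 6*u + 3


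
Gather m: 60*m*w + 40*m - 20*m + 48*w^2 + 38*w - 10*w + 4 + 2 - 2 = m*(60*w + 20) + 48*w^2 + 28*w + 4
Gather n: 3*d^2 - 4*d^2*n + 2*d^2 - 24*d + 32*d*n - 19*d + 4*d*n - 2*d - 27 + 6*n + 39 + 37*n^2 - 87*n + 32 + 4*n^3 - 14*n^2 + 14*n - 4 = 5*d^2 - 45*d + 4*n^3 + 23*n^2 + n*(-4*d^2 + 36*d - 67) + 40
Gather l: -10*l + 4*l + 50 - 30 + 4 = 24 - 6*l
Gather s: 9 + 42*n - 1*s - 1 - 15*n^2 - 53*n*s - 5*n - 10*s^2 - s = -15*n^2 + 37*n - 10*s^2 + s*(-53*n - 2) + 8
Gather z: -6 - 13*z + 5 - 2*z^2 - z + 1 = -2*z^2 - 14*z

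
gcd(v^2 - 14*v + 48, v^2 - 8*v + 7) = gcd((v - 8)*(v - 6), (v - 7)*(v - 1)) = 1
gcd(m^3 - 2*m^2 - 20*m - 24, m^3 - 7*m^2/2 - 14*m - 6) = m^2 - 4*m - 12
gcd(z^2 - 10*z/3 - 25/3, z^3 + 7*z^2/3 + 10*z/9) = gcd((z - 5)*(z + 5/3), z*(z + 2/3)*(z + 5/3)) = z + 5/3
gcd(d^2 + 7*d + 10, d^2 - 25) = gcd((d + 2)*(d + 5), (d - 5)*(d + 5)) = d + 5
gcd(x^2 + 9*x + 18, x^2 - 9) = x + 3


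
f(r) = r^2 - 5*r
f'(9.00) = 13.00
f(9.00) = 36.00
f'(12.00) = 19.00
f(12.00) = 84.00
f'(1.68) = -1.64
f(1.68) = -5.58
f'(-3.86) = -12.72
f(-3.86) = 34.20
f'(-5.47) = -15.94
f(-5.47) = 57.27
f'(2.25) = -0.50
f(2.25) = -6.19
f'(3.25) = 1.50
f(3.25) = -5.69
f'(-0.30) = -5.60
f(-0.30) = 1.59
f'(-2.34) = -9.68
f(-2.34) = 17.18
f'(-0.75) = -6.50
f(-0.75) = 4.31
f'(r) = 2*r - 5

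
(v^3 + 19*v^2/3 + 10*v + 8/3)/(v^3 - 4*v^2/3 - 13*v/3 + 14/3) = (3*v^2 + 13*v + 4)/(3*v^2 - 10*v + 7)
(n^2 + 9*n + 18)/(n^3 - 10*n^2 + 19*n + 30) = (n^2 + 9*n + 18)/(n^3 - 10*n^2 + 19*n + 30)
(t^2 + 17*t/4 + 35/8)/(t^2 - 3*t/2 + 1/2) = (8*t^2 + 34*t + 35)/(4*(2*t^2 - 3*t + 1))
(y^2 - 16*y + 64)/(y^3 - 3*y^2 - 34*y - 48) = (y - 8)/(y^2 + 5*y + 6)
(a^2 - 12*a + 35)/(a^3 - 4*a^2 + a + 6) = (a^2 - 12*a + 35)/(a^3 - 4*a^2 + a + 6)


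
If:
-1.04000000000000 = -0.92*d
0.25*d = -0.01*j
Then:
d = 1.13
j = -28.26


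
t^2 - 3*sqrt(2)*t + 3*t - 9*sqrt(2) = (t + 3)*(t - 3*sqrt(2))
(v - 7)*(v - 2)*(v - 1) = v^3 - 10*v^2 + 23*v - 14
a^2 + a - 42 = (a - 6)*(a + 7)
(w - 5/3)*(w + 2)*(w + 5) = w^3 + 16*w^2/3 - 5*w/3 - 50/3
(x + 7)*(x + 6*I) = x^2 + 7*x + 6*I*x + 42*I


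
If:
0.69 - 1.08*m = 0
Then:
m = 0.64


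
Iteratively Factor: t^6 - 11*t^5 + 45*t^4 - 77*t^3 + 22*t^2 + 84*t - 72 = (t - 3)*(t^5 - 8*t^4 + 21*t^3 - 14*t^2 - 20*t + 24) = (t - 3)*(t - 2)*(t^4 - 6*t^3 + 9*t^2 + 4*t - 12) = (t - 3)*(t - 2)^2*(t^3 - 4*t^2 + t + 6) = (t - 3)*(t - 2)^2*(t + 1)*(t^2 - 5*t + 6) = (t - 3)*(t - 2)^3*(t + 1)*(t - 3)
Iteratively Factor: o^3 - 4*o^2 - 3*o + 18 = (o - 3)*(o^2 - o - 6) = (o - 3)^2*(o + 2)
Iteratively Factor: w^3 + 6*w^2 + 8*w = (w)*(w^2 + 6*w + 8) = w*(w + 2)*(w + 4)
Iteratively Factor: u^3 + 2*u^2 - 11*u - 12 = (u + 1)*(u^2 + u - 12) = (u + 1)*(u + 4)*(u - 3)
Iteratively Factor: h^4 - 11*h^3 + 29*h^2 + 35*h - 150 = (h - 5)*(h^3 - 6*h^2 - h + 30) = (h - 5)*(h - 3)*(h^2 - 3*h - 10) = (h - 5)^2*(h - 3)*(h + 2)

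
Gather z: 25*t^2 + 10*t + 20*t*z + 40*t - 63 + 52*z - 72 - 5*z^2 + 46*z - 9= 25*t^2 + 50*t - 5*z^2 + z*(20*t + 98) - 144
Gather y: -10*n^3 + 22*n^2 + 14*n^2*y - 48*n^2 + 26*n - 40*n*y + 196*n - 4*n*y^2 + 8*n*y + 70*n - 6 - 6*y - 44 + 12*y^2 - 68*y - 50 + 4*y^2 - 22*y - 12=-10*n^3 - 26*n^2 + 292*n + y^2*(16 - 4*n) + y*(14*n^2 - 32*n - 96) - 112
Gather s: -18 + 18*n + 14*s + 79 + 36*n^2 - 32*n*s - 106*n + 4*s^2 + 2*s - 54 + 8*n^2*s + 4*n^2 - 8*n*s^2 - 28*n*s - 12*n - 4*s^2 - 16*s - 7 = 40*n^2 - 8*n*s^2 - 100*n + s*(8*n^2 - 60*n)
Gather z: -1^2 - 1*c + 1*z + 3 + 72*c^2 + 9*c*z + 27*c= 72*c^2 + 26*c + z*(9*c + 1) + 2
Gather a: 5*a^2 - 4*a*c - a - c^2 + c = 5*a^2 + a*(-4*c - 1) - c^2 + c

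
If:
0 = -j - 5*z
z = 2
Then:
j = -10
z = 2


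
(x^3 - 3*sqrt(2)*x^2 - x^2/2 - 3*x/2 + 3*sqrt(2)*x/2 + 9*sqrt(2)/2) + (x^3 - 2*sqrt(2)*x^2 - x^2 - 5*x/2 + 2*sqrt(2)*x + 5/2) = 2*x^3 - 5*sqrt(2)*x^2 - 3*x^2/2 - 4*x + 7*sqrt(2)*x/2 + 5/2 + 9*sqrt(2)/2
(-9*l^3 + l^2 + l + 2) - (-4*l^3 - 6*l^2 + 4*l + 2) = -5*l^3 + 7*l^2 - 3*l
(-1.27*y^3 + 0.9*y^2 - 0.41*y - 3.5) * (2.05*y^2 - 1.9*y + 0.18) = -2.6035*y^5 + 4.258*y^4 - 2.7791*y^3 - 6.234*y^2 + 6.5762*y - 0.63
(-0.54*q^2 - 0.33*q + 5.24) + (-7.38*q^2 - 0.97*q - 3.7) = -7.92*q^2 - 1.3*q + 1.54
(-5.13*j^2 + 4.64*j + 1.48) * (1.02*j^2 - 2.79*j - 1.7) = -5.2326*j^4 + 19.0455*j^3 - 2.715*j^2 - 12.0172*j - 2.516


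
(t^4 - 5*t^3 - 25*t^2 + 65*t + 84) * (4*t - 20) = 4*t^5 - 40*t^4 + 760*t^2 - 964*t - 1680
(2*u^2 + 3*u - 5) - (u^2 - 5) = u^2 + 3*u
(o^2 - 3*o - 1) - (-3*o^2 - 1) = 4*o^2 - 3*o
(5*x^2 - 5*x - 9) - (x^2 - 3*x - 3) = 4*x^2 - 2*x - 6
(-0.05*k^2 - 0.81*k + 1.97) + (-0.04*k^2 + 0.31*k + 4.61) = -0.09*k^2 - 0.5*k + 6.58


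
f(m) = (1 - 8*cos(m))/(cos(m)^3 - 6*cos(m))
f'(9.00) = 0.16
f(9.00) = 1.76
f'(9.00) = 0.16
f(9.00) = 1.76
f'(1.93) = -1.08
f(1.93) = 1.85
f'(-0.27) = 0.20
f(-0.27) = 1.37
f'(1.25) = -1.70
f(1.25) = 0.82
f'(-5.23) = -0.77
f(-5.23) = 1.04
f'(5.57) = 0.44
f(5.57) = 1.23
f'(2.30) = 0.00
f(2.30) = 1.71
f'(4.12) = 0.19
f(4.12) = 1.72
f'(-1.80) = 3.02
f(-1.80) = 2.08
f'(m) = (1 - 8*cos(m))*(3*sin(m)*cos(m)^2 - 6*sin(m))/(cos(m)^3 - 6*cos(m))^2 + 8*sin(m)/(cos(m)^3 - 6*cos(m)) = (-16*cos(m)^3 + 3*cos(m)^2 - 6)*sin(m)/((sin(m)^2 + 5)^2*cos(m)^2)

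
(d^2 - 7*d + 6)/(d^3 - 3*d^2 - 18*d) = (d - 1)/(d*(d + 3))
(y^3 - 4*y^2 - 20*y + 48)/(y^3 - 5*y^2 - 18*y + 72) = (y - 2)/(y - 3)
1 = 1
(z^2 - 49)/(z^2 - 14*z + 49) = (z + 7)/(z - 7)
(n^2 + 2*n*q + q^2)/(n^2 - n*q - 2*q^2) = (-n - q)/(-n + 2*q)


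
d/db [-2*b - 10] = -2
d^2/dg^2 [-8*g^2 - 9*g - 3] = -16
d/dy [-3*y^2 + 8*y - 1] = 8 - 6*y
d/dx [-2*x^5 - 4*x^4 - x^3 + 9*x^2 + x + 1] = -10*x^4 - 16*x^3 - 3*x^2 + 18*x + 1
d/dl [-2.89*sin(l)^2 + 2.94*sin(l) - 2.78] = (2.94 - 5.78*sin(l))*cos(l)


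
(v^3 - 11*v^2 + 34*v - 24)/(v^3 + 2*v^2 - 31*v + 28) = (v - 6)/(v + 7)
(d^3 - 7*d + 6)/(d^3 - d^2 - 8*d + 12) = (d - 1)/(d - 2)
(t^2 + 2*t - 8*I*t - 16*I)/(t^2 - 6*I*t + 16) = (t + 2)/(t + 2*I)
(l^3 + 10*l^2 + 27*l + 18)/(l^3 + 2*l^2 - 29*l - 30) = (l + 3)/(l - 5)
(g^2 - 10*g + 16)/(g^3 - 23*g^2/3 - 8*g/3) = 3*(g - 2)/(g*(3*g + 1))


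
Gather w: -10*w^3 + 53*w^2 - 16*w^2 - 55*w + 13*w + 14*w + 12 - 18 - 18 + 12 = -10*w^3 + 37*w^2 - 28*w - 12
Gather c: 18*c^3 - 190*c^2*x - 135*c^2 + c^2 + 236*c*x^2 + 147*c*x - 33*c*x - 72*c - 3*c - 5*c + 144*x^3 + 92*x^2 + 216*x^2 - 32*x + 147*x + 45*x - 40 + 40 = 18*c^3 + c^2*(-190*x - 134) + c*(236*x^2 + 114*x - 80) + 144*x^3 + 308*x^2 + 160*x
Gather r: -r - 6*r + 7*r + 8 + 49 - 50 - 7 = 0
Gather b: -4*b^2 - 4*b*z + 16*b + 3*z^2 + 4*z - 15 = -4*b^2 + b*(16 - 4*z) + 3*z^2 + 4*z - 15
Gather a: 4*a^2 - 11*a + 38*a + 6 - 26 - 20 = 4*a^2 + 27*a - 40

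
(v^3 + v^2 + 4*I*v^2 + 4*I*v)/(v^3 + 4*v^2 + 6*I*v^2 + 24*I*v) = (v^2 + v*(1 + 4*I) + 4*I)/(v^2 + v*(4 + 6*I) + 24*I)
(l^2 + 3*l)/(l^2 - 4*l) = (l + 3)/(l - 4)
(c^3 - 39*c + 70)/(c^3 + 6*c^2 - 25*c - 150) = (c^2 + 5*c - 14)/(c^2 + 11*c + 30)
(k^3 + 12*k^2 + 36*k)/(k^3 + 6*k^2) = (k + 6)/k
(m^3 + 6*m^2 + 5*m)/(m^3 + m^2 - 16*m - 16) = m*(m + 5)/(m^2 - 16)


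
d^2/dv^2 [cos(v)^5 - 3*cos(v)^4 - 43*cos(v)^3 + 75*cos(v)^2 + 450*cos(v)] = -25*cos(v)^5 + 48*cos(v)^4 + 407*cos(v)^3 - 336*cos(v)^2 - 708*cos(v) + 150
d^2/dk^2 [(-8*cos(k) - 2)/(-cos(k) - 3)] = 22*(cos(k)^2 - 3*cos(k) - 2)/(cos(k) + 3)^3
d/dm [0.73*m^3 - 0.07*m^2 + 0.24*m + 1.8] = 2.19*m^2 - 0.14*m + 0.24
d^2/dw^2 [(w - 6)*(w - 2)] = 2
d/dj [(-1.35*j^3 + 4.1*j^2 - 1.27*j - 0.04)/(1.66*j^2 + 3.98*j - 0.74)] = (-2.241*j^4 - 10.746*j^3 + 21.4232*j^2 - 5.9352*j + 1.099)/(2.7556*j^4 + 13.2136*j^3 + 13.3836*j^2 - 5.8904*j + 0.5476)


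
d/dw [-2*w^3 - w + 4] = -6*w^2 - 1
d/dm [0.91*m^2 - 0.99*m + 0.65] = 1.82*m - 0.99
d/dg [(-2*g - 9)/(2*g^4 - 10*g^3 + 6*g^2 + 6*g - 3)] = 2*(6*g^4 + 16*g^3 - 129*g^2 + 54*g + 30)/(4*g^8 - 40*g^7 + 124*g^6 - 96*g^5 - 96*g^4 + 132*g^3 - 36*g + 9)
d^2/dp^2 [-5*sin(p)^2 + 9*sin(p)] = -9*sin(p) - 10*cos(2*p)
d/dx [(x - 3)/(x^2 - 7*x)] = (-x^2 + 6*x - 21)/(x^2*(x^2 - 14*x + 49))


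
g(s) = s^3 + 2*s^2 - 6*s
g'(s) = 3*s^2 + 4*s - 6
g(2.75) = 19.42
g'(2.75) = 27.69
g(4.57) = 109.79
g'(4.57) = 74.93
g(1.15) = -2.73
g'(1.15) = 2.57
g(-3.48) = 2.96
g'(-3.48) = 16.41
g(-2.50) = 11.88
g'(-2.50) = 2.75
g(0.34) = -1.77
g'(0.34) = -4.29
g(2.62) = 15.99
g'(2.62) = 25.07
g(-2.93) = 9.60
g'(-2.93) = 8.03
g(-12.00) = -1368.00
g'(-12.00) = 378.00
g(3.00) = 27.00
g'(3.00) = 33.00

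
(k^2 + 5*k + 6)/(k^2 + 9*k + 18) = (k + 2)/(k + 6)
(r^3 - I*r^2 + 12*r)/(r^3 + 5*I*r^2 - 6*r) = (r - 4*I)/(r + 2*I)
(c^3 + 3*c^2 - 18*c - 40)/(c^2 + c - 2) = (c^2 + c - 20)/(c - 1)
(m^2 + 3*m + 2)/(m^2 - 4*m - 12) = (m + 1)/(m - 6)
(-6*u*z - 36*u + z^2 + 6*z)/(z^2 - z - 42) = (-6*u + z)/(z - 7)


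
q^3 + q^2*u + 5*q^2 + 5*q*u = q*(q + 5)*(q + u)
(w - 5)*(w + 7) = w^2 + 2*w - 35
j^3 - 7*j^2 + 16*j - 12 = (j - 3)*(j - 2)^2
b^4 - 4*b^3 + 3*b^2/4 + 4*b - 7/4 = (b - 7/2)*(b - 1)*(b - 1/2)*(b + 1)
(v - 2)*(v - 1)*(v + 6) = v^3 + 3*v^2 - 16*v + 12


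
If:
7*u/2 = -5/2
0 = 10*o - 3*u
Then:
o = -3/14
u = -5/7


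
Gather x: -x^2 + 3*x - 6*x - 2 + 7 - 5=-x^2 - 3*x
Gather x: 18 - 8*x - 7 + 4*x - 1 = 10 - 4*x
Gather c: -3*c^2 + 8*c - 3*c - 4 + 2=-3*c^2 + 5*c - 2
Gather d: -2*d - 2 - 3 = -2*d - 5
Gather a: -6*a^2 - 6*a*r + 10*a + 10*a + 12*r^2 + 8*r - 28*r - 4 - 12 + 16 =-6*a^2 + a*(20 - 6*r) + 12*r^2 - 20*r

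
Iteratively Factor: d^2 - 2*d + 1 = (d - 1)*(d - 1)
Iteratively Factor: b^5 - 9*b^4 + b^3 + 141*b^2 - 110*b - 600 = (b + 3)*(b^4 - 12*b^3 + 37*b^2 + 30*b - 200) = (b + 2)*(b + 3)*(b^3 - 14*b^2 + 65*b - 100) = (b - 5)*(b + 2)*(b + 3)*(b^2 - 9*b + 20) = (b - 5)*(b - 4)*(b + 2)*(b + 3)*(b - 5)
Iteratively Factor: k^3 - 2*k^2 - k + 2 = (k - 1)*(k^2 - k - 2) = (k - 2)*(k - 1)*(k + 1)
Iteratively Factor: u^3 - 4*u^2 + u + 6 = (u + 1)*(u^2 - 5*u + 6) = (u - 2)*(u + 1)*(u - 3)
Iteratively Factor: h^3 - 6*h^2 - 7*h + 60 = (h - 4)*(h^2 - 2*h - 15) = (h - 4)*(h + 3)*(h - 5)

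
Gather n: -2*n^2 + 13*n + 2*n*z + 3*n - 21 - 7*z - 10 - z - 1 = -2*n^2 + n*(2*z + 16) - 8*z - 32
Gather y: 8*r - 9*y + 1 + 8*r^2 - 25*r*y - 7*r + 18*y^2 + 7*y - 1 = 8*r^2 + r + 18*y^2 + y*(-25*r - 2)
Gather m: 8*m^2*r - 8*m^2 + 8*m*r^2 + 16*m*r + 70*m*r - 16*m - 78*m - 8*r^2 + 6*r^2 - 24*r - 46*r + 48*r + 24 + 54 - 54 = m^2*(8*r - 8) + m*(8*r^2 + 86*r - 94) - 2*r^2 - 22*r + 24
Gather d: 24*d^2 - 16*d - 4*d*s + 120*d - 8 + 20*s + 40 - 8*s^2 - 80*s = 24*d^2 + d*(104 - 4*s) - 8*s^2 - 60*s + 32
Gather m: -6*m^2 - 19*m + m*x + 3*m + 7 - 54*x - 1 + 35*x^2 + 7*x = -6*m^2 + m*(x - 16) + 35*x^2 - 47*x + 6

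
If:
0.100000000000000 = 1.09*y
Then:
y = 0.09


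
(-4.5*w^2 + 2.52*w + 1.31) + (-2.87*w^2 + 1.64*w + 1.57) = -7.37*w^2 + 4.16*w + 2.88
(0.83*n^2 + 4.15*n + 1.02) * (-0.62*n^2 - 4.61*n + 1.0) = -0.5146*n^4 - 6.3993*n^3 - 18.9339*n^2 - 0.5522*n + 1.02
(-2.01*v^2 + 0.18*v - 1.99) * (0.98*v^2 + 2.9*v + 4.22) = -1.9698*v^4 - 5.6526*v^3 - 9.9104*v^2 - 5.0114*v - 8.3978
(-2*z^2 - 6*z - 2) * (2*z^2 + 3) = -4*z^4 - 12*z^3 - 10*z^2 - 18*z - 6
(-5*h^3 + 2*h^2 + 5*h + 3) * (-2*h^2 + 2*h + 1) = 10*h^5 - 14*h^4 - 11*h^3 + 6*h^2 + 11*h + 3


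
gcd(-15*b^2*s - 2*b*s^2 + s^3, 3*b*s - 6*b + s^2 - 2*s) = 3*b + s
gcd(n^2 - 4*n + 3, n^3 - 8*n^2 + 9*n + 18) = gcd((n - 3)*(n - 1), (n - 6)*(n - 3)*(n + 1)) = n - 3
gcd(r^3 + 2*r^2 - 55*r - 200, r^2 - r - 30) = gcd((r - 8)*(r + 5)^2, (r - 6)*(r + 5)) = r + 5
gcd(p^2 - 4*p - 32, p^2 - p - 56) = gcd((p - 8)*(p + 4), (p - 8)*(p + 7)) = p - 8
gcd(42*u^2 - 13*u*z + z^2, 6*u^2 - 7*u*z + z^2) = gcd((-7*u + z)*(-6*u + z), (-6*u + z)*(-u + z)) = -6*u + z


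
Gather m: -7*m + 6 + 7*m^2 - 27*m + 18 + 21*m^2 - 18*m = 28*m^2 - 52*m + 24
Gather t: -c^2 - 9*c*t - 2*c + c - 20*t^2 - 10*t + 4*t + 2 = -c^2 - c - 20*t^2 + t*(-9*c - 6) + 2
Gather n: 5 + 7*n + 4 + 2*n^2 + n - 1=2*n^2 + 8*n + 8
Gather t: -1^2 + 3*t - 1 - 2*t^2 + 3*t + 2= -2*t^2 + 6*t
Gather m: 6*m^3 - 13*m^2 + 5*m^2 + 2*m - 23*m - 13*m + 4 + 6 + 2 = 6*m^3 - 8*m^2 - 34*m + 12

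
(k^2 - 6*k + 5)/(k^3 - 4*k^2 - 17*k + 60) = (k - 1)/(k^2 + k - 12)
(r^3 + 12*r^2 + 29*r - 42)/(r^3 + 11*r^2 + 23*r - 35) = (r + 6)/(r + 5)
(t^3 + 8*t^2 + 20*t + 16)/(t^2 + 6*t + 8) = t + 2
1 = 1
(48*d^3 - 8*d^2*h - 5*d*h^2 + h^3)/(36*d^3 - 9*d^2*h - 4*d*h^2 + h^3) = (4*d - h)/(3*d - h)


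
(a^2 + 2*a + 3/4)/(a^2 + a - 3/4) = (2*a + 1)/(2*a - 1)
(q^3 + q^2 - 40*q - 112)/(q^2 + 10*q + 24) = (q^2 - 3*q - 28)/(q + 6)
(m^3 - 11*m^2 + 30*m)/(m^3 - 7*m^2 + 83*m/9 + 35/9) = 9*m*(m - 6)/(9*m^2 - 18*m - 7)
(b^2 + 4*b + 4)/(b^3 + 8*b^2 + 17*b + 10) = (b + 2)/(b^2 + 6*b + 5)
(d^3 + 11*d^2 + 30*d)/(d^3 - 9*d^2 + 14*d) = (d^2 + 11*d + 30)/(d^2 - 9*d + 14)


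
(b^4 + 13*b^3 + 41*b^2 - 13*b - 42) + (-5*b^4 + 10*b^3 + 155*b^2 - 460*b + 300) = -4*b^4 + 23*b^3 + 196*b^2 - 473*b + 258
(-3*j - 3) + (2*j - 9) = -j - 12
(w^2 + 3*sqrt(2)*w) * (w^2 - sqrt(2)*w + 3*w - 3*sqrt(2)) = w^4 + 2*sqrt(2)*w^3 + 3*w^3 - 6*w^2 + 6*sqrt(2)*w^2 - 18*w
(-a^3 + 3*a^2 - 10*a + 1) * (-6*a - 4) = 6*a^4 - 14*a^3 + 48*a^2 + 34*a - 4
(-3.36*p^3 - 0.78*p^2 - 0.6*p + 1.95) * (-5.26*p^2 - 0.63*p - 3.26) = 17.6736*p^5 + 6.2196*p^4 + 14.601*p^3 - 7.3362*p^2 + 0.7275*p - 6.357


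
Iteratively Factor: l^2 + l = (l)*(l + 1)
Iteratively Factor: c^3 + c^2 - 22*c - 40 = (c - 5)*(c^2 + 6*c + 8) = (c - 5)*(c + 4)*(c + 2)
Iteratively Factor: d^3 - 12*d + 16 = (d + 4)*(d^2 - 4*d + 4) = (d - 2)*(d + 4)*(d - 2)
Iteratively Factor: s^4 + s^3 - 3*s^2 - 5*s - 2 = (s - 2)*(s^3 + 3*s^2 + 3*s + 1) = (s - 2)*(s + 1)*(s^2 + 2*s + 1) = (s - 2)*(s + 1)^2*(s + 1)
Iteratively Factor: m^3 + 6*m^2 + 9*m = (m)*(m^2 + 6*m + 9) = m*(m + 3)*(m + 3)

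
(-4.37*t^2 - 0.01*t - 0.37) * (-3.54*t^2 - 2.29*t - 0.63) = 15.4698*t^4 + 10.0427*t^3 + 4.0858*t^2 + 0.8536*t + 0.2331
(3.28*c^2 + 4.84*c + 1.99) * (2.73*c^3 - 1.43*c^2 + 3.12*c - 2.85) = 8.9544*c^5 + 8.5228*c^4 + 8.7451*c^3 + 2.9071*c^2 - 7.5852*c - 5.6715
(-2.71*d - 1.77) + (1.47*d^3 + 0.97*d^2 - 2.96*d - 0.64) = 1.47*d^3 + 0.97*d^2 - 5.67*d - 2.41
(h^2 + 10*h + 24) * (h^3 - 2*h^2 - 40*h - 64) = h^5 + 8*h^4 - 36*h^3 - 512*h^2 - 1600*h - 1536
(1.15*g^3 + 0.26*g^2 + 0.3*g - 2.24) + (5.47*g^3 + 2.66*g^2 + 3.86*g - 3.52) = 6.62*g^3 + 2.92*g^2 + 4.16*g - 5.76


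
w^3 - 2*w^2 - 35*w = w*(w - 7)*(w + 5)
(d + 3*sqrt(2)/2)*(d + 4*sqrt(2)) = d^2 + 11*sqrt(2)*d/2 + 12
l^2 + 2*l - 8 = (l - 2)*(l + 4)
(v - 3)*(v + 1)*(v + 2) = v^3 - 7*v - 6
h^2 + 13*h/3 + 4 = (h + 4/3)*(h + 3)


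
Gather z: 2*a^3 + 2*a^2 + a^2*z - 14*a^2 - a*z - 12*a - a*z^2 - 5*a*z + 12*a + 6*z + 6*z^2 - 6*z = 2*a^3 - 12*a^2 + z^2*(6 - a) + z*(a^2 - 6*a)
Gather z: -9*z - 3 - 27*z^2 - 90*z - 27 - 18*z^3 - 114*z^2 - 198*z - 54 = -18*z^3 - 141*z^2 - 297*z - 84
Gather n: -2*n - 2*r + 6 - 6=-2*n - 2*r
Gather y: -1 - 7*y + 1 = -7*y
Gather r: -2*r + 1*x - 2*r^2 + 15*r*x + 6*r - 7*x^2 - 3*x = -2*r^2 + r*(15*x + 4) - 7*x^2 - 2*x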